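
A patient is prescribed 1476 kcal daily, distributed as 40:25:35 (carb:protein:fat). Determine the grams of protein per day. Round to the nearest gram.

Protein energy = 25% × 1476 = 369 kcal.
At 4 kcal/g: 369 ÷ 4 = 92.25 g.

92 g/day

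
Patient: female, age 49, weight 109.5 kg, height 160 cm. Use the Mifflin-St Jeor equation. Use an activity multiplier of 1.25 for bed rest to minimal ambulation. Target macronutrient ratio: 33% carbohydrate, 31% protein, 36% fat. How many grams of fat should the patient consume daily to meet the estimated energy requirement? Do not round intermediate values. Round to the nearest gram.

84 g/day

Mifflin-St Jeor (female): BMR = 10(109.5) + 6.25(160) − 5(49) − 161 = 1095 + 1000 − 245 − 161 = 1689 kcal/day.
TEE = 1689 × 1.25 = 2111.25 kcal/day.
Fat energy = 36% × 2111.25 = 760.05 kcal.
Fat = 760.05 ÷ 9 kcal/g = 84.45 g.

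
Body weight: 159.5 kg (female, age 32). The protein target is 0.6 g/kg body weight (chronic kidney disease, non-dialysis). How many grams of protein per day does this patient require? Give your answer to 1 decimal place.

Protein = 0.6 g/kg × 159.5 kg = 95.7 g/day.

95.7 g/day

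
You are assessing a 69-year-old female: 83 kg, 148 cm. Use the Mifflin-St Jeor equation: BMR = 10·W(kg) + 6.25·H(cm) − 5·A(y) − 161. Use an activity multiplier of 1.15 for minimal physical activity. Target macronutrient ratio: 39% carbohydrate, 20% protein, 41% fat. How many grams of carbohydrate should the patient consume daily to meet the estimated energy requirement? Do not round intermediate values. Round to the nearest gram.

Mifflin-St Jeor (female): BMR = 10(83) + 6.25(148) − 5(69) − 161 = 830 + 925 − 345 − 161 = 1249 kcal/day.
TEE = 1249 × 1.15 = 1436.35 kcal/day.
Carbohydrate energy = 39% × 1436.35 = 560.1765 kcal.
Carbohydrate = 560.1765 ÷ 4 kcal/g = 140.0441 g.

140 g/day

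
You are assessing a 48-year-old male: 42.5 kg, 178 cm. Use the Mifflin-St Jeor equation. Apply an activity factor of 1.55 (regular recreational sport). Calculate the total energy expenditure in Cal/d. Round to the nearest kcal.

2019 Cal/d

Mifflin-St Jeor (male): BMR = 10(42.5) + 6.25(178) − 5(48) + 5 = 425 + 1112.5 − 240 + 5 = 1302.5 kcal/day.
TEE = BMR × activity factor = 1302.5 × 1.55 = 2018.875 kcal/day.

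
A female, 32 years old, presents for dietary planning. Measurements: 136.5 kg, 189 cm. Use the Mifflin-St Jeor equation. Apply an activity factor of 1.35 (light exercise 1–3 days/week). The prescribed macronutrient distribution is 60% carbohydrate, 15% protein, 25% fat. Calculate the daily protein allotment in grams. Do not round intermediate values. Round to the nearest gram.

Mifflin-St Jeor (female): BMR = 10(136.5) + 6.25(189) − 5(32) − 161 = 1365 + 1181.25 − 160 − 161 = 2225.25 kcal/day.
TEE = 2225.25 × 1.35 = 3004.0875 kcal/day.
Protein energy = 15% × 3004.0875 = 450.6131 kcal.
Protein = 450.6131 ÷ 4 kcal/g = 112.6533 g.

113 g/day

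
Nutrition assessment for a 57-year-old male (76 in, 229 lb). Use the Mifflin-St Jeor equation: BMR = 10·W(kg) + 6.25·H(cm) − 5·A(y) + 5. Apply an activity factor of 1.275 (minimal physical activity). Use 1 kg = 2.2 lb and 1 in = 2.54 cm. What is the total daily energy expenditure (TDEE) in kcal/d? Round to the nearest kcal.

Convert to metric: weight = 229 ÷ 2.2 = 104.0909 kg; height = 76 × 2.54 = 193.04 cm.
Mifflin-St Jeor (male): BMR = 10(104.0909) + 6.25(193.04) − 5(57) + 5 = 1040.9091 + 1206.5 − 285 + 5 = 1967.4091 kcal/day.
TEE = BMR × activity factor = 1967.4091 × 1.275 = 2508.4466 kcal/day.

2508 kcal/d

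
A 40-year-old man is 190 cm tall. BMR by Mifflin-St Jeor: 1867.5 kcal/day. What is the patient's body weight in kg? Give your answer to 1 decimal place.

1867.5 = 10·W + 6.25(190) − 5(40) + 5
10·W = 1867.5 − 992.5 = 875, so W = 87.5 kg.

87.5 kg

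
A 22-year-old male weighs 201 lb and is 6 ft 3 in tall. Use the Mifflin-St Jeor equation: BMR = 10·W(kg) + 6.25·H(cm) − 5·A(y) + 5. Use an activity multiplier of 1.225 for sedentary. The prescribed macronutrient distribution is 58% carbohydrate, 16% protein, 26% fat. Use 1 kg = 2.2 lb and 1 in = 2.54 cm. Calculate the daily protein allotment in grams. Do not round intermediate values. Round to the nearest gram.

Convert to metric: weight = 201 ÷ 2.2 = 91.3636 kg; height = (6×12 + 3) × 2.54 = 75 × 2.54 = 190.5 cm.
Mifflin-St Jeor (male): BMR = 10(91.3636) + 6.25(190.5) − 5(22) + 5 = 913.6364 + 1190.625 − 110 + 5 = 1999.2614 kcal/day.
TEE = 1999.2614 × 1.225 = 2449.0952 kcal/day.
Protein energy = 16% × 2449.0952 = 391.8552 kcal.
Protein = 391.8552 ÷ 4 kcal/g = 97.9638 g.

98 g/day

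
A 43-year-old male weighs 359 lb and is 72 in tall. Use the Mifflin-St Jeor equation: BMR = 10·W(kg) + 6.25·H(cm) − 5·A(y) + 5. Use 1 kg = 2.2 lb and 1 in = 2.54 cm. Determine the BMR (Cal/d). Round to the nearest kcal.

Convert to metric: weight = 359 ÷ 2.2 = 163.1818 kg; height = 72 × 2.54 = 182.88 cm.
Mifflin-St Jeor (male): BMR = 10(163.1818) + 6.25(182.88) − 5(43) + 5 = 1631.8182 + 1143 − 215 + 5 = 2564.8182 kcal/day.

2565 Cal/d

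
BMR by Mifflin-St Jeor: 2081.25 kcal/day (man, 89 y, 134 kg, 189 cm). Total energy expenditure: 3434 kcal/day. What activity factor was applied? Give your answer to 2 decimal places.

Activity factor = TEE ÷ BMR = 3434 ÷ 2081.25 = 1.65.

1.65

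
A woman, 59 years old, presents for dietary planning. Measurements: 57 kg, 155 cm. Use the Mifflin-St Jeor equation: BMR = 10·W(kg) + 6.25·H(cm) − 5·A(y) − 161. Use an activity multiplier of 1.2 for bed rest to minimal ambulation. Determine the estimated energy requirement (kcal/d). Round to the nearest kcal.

Mifflin-St Jeor (female): BMR = 10(57) + 6.25(155) − 5(59) − 161 = 570 + 968.75 − 295 − 161 = 1082.75 kcal/day.
TEE = BMR × activity factor = 1082.75 × 1.2 = 1299.3 kcal/day.

1299 kcal/d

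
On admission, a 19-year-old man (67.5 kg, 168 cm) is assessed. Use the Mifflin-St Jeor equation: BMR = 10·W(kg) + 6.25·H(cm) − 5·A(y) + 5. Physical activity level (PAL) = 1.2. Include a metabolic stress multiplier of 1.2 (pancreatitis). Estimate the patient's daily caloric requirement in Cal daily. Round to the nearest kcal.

Mifflin-St Jeor (male): BMR = 10(67.5) + 6.25(168) − 5(19) + 5 = 675 + 1050 − 95 + 5 = 1635 kcal/day.
TEE = BMR × activity factor = 1635 × 1.2 = 1962 kcal/day.
Apply stress factor: 1962 × 1.2 = 2354.4 kcal/day.

2354 Cal daily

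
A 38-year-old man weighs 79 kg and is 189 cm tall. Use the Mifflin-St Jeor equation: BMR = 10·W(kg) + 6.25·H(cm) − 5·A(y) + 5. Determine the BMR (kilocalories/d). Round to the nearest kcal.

1786 kilocalories/d

Mifflin-St Jeor (male): BMR = 10(79) + 6.25(189) − 5(38) + 5 = 790 + 1181.25 − 190 + 5 = 1786.25 kcal/day.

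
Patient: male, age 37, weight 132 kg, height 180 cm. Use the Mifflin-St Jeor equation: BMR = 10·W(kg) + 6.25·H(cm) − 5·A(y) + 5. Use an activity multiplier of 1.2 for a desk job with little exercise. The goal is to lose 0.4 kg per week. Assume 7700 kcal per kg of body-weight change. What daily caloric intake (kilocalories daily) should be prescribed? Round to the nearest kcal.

2278 kilocalories daily

Mifflin-St Jeor (male): BMR = 10(132) + 6.25(180) − 5(37) + 5 = 1320 + 1125 − 185 + 5 = 2265 kcal/day.
TEE = 2265 × 1.2 = 2718 kcal/day.
Required daily deficit = 0.4 × 7700 ÷ 7 = 440 kcal/day.
Target intake = 2718 − 440 = 2278 kcal/day.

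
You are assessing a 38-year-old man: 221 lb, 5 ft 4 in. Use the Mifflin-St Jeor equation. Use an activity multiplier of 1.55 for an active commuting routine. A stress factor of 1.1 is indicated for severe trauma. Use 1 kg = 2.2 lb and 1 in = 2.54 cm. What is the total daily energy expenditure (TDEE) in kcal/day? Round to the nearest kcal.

3130 kcal/day

Convert to metric: weight = 221 ÷ 2.2 = 100.4545 kg; height = (5×12 + 4) × 2.54 = 64 × 2.54 = 162.56 cm.
Mifflin-St Jeor (male): BMR = 10(100.4545) + 6.25(162.56) − 5(38) + 5 = 1004.5455 + 1016 − 190 + 5 = 1835.5455 kcal/day.
TEE = BMR × activity factor = 1835.5455 × 1.55 = 2845.0955 kcal/day.
Apply stress factor: 2845.0955 × 1.1 = 3129.605 kcal/day.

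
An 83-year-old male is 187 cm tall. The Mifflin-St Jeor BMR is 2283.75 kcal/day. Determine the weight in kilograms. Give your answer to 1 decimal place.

2283.75 = 10·W + 6.25(187) − 5(83) + 5
10·W = 2283.75 − 758.75 = 1525, so W = 152.5 kg.

152.5 kg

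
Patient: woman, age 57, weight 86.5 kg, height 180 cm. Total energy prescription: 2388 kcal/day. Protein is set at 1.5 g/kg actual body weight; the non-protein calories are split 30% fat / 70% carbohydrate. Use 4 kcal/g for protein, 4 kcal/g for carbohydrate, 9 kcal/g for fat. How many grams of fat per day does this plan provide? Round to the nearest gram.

Protein = 1.5 × 86.5 = 129.75 g → 129.75 × 4 = 519 kcal.
Non-protein calories = 2388 − 519 = 1869 kcal.
Fat: 30% × 1869 = 560.7 kcal; carbohydrate: 1308.3 kcal.
Fat: 560.7 kcal ÷ 9 kcal/g = 62.3 g.

62 g/day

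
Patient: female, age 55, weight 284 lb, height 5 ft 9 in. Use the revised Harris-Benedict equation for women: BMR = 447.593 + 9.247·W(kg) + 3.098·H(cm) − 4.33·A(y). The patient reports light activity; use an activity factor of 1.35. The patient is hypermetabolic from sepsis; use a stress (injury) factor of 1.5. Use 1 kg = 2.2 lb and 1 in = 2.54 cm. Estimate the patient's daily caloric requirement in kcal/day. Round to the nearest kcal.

3941 kcal/day

Convert to metric: weight = 284 ÷ 2.2 = 129.0909 kg; height = (5×12 + 9) × 2.54 = 69 × 2.54 = 175.26 cm.
Harris-Benedict: BMR = 447.593 + 9.247(129.0909) + 3.098(175.26) − 4.33(55) = 1946.1021 kcal/day.
TEE = BMR × activity factor = 1946.1021 × 1.35 = 2627.2379 kcal/day.
Apply stress factor: 2627.2379 × 1.5 = 3940.8568 kcal/day.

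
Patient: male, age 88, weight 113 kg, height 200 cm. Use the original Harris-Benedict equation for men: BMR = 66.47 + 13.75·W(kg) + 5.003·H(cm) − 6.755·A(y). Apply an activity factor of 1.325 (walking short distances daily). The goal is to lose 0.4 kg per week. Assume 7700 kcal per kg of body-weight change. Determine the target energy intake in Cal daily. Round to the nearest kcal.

Harris-Benedict: BMR = 66.47 + 13.75(113) + 5.003(200) − 6.755(88) = 2026.38 kcal/day.
TEE = 2026.38 × 1.325 = 2684.9535 kcal/day.
Required daily deficit = 0.4 × 7700 ÷ 7 = 440 kcal/day.
Target intake = 2684.9535 − 440 = 2244.9535 kcal/day.

2245 Cal daily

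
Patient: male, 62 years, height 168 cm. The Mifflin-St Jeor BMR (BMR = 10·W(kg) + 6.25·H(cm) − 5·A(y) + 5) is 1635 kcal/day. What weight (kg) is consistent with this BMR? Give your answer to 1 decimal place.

89.0 kg

1635 = 10·W + 6.25(168) − 5(62) + 5
10·W = 1635 − 745 = 890, so W = 89 kg.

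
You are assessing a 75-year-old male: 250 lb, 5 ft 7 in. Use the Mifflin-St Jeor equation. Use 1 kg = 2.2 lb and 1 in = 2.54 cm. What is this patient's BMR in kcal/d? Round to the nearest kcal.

Convert to metric: weight = 250 ÷ 2.2 = 113.6364 kg; height = (5×12 + 7) × 2.54 = 67 × 2.54 = 170.18 cm.
Mifflin-St Jeor (male): BMR = 10(113.6364) + 6.25(170.18) − 5(75) + 5 = 1136.3636 + 1063.625 − 375 + 5 = 1829.9886 kcal/day.

1830 kcal/d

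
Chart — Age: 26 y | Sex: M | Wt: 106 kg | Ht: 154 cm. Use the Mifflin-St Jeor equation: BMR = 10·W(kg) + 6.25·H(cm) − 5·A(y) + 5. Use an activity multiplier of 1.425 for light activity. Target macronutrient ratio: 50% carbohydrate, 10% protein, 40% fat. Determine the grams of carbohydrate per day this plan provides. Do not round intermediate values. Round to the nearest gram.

338 g/day

Mifflin-St Jeor (male): BMR = 10(106) + 6.25(154) − 5(26) + 5 = 1060 + 962.5 − 130 + 5 = 1897.5 kcal/day.
TEE = 1897.5 × 1.425 = 2703.9375 kcal/day.
Carbohydrate energy = 50% × 2703.9375 = 1351.9688 kcal.
Carbohydrate = 1351.9688 ÷ 4 kcal/g = 337.9922 g.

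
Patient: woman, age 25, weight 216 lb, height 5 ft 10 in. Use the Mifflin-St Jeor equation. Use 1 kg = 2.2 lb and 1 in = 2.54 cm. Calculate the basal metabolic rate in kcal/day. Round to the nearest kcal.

Convert to metric: weight = 216 ÷ 2.2 = 98.1818 kg; height = (5×12 + 10) × 2.54 = 70 × 2.54 = 177.8 cm.
Mifflin-St Jeor (female): BMR = 10(98.1818) + 6.25(177.8) − 5(25) − 161 = 981.8182 + 1111.25 − 125 − 161 = 1807.0682 kcal/day.

1807 kcal/day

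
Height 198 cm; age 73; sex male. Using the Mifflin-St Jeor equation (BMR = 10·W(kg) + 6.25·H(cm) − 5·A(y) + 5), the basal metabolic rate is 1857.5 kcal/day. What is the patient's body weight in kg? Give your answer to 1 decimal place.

1857.5 = 10·W + 6.25(198) − 5(73) + 5
10·W = 1857.5 − 877.5 = 980, so W = 98 kg.

98.0 kg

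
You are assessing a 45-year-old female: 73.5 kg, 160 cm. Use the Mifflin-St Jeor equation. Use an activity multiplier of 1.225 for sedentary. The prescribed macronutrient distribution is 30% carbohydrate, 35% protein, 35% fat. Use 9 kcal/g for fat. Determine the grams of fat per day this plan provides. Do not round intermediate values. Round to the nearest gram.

Mifflin-St Jeor (female): BMR = 10(73.5) + 6.25(160) − 5(45) − 161 = 735 + 1000 − 225 − 161 = 1349 kcal/day.
TEE = 1349 × 1.225 = 1652.525 kcal/day.
Fat energy = 35% × 1652.525 = 578.3838 kcal.
Fat = 578.3838 ÷ 9 kcal/g = 64.2649 g.

64 g/day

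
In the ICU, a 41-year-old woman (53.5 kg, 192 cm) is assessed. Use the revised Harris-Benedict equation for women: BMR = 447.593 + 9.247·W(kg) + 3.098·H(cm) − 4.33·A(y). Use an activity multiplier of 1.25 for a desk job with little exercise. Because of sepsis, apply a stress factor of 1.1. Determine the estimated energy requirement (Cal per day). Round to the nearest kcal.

1869 Cal per day

Harris-Benedict: BMR = 447.593 + 9.247(53.5) + 3.098(192) − 4.33(41) = 1359.5935 kcal/day.
TEE = BMR × activity factor = 1359.5935 × 1.25 = 1699.4919 kcal/day.
Apply stress factor: 1699.4919 × 1.1 = 1869.4411 kcal/day.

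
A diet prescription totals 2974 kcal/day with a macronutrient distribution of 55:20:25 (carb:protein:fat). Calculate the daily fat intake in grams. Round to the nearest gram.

Fat energy = 25% × 2974 = 743.5 kcal.
At 9 kcal/g: 743.5 ÷ 9 = 82.6111 g.

83 g/day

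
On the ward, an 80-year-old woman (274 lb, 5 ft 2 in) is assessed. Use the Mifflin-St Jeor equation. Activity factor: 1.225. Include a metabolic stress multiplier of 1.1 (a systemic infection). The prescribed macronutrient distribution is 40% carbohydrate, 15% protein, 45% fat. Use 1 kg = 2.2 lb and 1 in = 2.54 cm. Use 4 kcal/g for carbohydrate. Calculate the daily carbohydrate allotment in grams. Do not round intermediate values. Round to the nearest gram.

225 g/day

Convert to metric: weight = 274 ÷ 2.2 = 124.5455 kg; height = (5×12 + 2) × 2.54 = 62 × 2.54 = 157.48 cm.
Mifflin-St Jeor (female): BMR = 10(124.5455) + 6.25(157.48) − 5(80) − 161 = 1245.4545 + 984.25 − 400 − 161 = 1668.7045 kcal/day.
TEE = 1668.7045 × 1.225 = 2044.1631 kcal/day.
With stress factor 1.1: 2044.1631 × 1.1 = 2248.5794 kcal/day.
Carbohydrate energy = 40% × 2248.5794 = 899.4318 kcal.
Carbohydrate = 899.4318 ÷ 4 kcal/g = 224.8579 g.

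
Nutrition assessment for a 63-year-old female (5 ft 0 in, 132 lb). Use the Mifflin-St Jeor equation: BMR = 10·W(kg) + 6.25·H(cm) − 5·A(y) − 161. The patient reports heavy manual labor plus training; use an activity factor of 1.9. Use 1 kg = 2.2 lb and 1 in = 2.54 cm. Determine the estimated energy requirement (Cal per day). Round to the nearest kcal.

Convert to metric: weight = 132 ÷ 2.2 = 60 kg; height = (5×12 + 0) × 2.54 = 60 × 2.54 = 152.4 cm.
Mifflin-St Jeor (female): BMR = 10(60) + 6.25(152.4) − 5(63) − 161 = 600 + 952.5 − 315 − 161 = 1076.5 kcal/day.
TEE = BMR × activity factor = 1076.5 × 1.9 = 2045.35 kcal/day.

2045 Cal per day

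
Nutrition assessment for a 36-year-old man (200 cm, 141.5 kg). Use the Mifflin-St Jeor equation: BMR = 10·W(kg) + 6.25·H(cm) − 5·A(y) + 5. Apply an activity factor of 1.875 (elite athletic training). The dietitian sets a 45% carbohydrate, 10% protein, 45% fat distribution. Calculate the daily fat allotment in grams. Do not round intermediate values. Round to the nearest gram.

Mifflin-St Jeor (male): BMR = 10(141.5) + 6.25(200) − 5(36) + 5 = 1415 + 1250 − 180 + 5 = 2490 kcal/day.
TEE = 2490 × 1.875 = 4668.75 kcal/day.
Fat energy = 45% × 4668.75 = 2100.9375 kcal.
Fat = 2100.9375 ÷ 9 kcal/g = 233.4375 g.

233 g/day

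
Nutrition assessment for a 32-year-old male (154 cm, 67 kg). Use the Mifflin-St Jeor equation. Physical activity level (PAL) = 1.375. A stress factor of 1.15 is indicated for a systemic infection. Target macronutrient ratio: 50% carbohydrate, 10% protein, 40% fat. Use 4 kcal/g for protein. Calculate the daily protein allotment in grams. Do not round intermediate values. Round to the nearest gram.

Mifflin-St Jeor (male): BMR = 10(67) + 6.25(154) − 5(32) + 5 = 670 + 962.5 − 160 + 5 = 1477.5 kcal/day.
TEE = 1477.5 × 1.375 = 2031.5625 kcal/day.
With stress factor 1.15: 2031.5625 × 1.15 = 2336.2969 kcal/day.
Protein energy = 10% × 2336.2969 = 233.6297 kcal.
Protein = 233.6297 ÷ 4 kcal/g = 58.4074 g.

58 g/day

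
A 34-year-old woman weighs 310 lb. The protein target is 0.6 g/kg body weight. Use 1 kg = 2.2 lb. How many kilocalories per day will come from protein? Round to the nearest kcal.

Weight in kg = 310 ÷ 2.2 = 140.9091 kg.
Protein = 0.6 g/kg × 140.9091 kg = 84.5455 g/day.
Protein energy = 84.5455 g × 4 kcal/g = 338.1818 kcal/day.

338 kcal/day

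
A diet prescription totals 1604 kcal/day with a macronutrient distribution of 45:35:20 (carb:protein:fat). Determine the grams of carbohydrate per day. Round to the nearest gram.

Carbohydrate energy = 45% × 1604 = 721.8 kcal.
At 4 kcal/g: 721.8 ÷ 4 = 180.45 g.

180 g/day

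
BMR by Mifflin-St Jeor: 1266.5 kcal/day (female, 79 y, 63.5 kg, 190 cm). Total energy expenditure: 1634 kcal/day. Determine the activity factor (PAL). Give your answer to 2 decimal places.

1.29

Activity factor = TEE ÷ BMR = 1634 ÷ 1266.5 = 1.29.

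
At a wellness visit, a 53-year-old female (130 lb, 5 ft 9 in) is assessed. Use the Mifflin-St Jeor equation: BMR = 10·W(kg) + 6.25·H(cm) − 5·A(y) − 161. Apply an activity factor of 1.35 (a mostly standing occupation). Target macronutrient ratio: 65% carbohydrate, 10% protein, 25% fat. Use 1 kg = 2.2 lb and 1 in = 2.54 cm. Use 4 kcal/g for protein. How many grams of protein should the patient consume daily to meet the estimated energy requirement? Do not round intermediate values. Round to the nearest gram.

Convert to metric: weight = 130 ÷ 2.2 = 59.0909 kg; height = (5×12 + 9) × 2.54 = 69 × 2.54 = 175.26 cm.
Mifflin-St Jeor (female): BMR = 10(59.0909) + 6.25(175.26) − 5(53) − 161 = 590.9091 + 1095.375 − 265 − 161 = 1260.2841 kcal/day.
TEE = 1260.2841 × 1.35 = 1701.3835 kcal/day.
Protein energy = 10% × 1701.3835 = 170.1384 kcal.
Protein = 170.1384 ÷ 4 kcal/g = 42.5346 g.

43 g/day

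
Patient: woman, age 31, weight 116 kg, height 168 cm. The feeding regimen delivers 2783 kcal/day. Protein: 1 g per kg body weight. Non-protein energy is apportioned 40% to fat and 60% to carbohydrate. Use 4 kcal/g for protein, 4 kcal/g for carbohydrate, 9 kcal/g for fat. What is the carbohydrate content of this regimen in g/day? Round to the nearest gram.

Protein = 1 × 116 = 116 g → 116 × 4 = 464 kcal.
Non-protein calories = 2783 − 464 = 2319 kcal.
Fat: 40% × 2319 = 927.6 kcal; carbohydrate: 1391.4 kcal.
Carbohydrate: 1391.4 kcal ÷ 4 kcal/g = 347.85 g.

348 g/day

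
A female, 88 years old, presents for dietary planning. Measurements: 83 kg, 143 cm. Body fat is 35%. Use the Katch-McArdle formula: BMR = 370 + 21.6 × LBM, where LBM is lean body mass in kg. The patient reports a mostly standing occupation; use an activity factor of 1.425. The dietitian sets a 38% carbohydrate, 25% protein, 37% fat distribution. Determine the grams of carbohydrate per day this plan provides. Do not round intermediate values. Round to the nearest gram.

208 g/day

LBM = 83 × (1 − 0.35) = 53.95 kg. Katch-McArdle: BMR = 370 + 21.6 × 53.95 = 1535.32 kcal/day.
TEE = 1535.32 × 1.425 = 2187.831 kcal/day.
Carbohydrate energy = 38% × 2187.831 = 831.3758 kcal.
Carbohydrate = 831.3758 ÷ 4 kcal/g = 207.8439 g.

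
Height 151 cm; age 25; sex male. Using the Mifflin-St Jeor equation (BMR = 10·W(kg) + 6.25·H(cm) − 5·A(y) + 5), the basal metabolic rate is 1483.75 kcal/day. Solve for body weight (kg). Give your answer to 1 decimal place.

66.0 kg

1483.75 = 10·W + 6.25(151) − 5(25) + 5
10·W = 1483.75 − 823.75 = 660, so W = 66 kg.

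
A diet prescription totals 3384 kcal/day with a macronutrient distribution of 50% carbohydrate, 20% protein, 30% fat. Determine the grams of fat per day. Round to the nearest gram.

113 g/day

Fat energy = 30% × 3384 = 1015.2 kcal.
At 9 kcal/g: 1015.2 ÷ 9 = 112.8 g.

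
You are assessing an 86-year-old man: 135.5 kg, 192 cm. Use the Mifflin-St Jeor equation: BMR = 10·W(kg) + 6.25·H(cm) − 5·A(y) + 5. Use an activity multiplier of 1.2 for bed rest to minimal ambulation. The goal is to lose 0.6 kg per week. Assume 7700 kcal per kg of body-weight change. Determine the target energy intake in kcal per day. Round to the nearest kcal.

1896 kcal per day

Mifflin-St Jeor (male): BMR = 10(135.5) + 6.25(192) − 5(86) + 5 = 1355 + 1200 − 430 + 5 = 2130 kcal/day.
TEE = 2130 × 1.2 = 2556 kcal/day.
Required daily deficit = 0.6 × 7700 ÷ 7 = 660 kcal/day.
Target intake = 2556 − 660 = 1896 kcal/day.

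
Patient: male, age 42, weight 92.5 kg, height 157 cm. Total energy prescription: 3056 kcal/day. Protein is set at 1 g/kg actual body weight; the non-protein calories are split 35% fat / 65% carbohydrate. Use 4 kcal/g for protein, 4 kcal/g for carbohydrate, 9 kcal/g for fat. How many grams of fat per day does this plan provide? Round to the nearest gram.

104 g/day

Protein = 1 × 92.5 = 92.5 g → 92.5 × 4 = 370 kcal.
Non-protein calories = 3056 − 370 = 2686 kcal.
Fat: 35% × 2686 = 940.1 kcal; carbohydrate: 1745.9 kcal.
Fat: 940.1 kcal ÷ 9 kcal/g = 104.4556 g.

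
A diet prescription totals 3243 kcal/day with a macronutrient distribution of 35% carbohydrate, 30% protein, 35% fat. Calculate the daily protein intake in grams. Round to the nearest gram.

Protein energy = 30% × 3243 = 972.9 kcal.
At 4 kcal/g: 972.9 ÷ 4 = 243.225 g.

243 g/day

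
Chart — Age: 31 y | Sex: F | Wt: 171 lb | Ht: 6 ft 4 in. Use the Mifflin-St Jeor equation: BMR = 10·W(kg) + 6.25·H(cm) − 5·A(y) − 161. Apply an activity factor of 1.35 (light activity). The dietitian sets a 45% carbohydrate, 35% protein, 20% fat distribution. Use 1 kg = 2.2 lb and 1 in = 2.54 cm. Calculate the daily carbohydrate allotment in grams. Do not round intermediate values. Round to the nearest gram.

Convert to metric: weight = 171 ÷ 2.2 = 77.7273 kg; height = (6×12 + 4) × 2.54 = 76 × 2.54 = 193.04 cm.
Mifflin-St Jeor (female): BMR = 10(77.7273) + 6.25(193.04) − 5(31) − 161 = 777.2727 + 1206.5 − 155 − 161 = 1667.7727 kcal/day.
TEE = 1667.7727 × 1.35 = 2251.4932 kcal/day.
Carbohydrate energy = 45% × 2251.4932 = 1013.1719 kcal.
Carbohydrate = 1013.1719 ÷ 4 kcal/g = 253.293 g.

253 g/day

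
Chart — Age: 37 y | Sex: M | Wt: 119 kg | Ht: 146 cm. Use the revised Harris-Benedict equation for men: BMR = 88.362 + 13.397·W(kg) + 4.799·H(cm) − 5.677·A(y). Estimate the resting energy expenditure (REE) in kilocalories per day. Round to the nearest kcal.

2173 kilocalories per day

Harris-Benedict: BMR = 88.362 + 13.397(119) + 4.799(146) − 5.677(37) = 2173.21 kcal/day.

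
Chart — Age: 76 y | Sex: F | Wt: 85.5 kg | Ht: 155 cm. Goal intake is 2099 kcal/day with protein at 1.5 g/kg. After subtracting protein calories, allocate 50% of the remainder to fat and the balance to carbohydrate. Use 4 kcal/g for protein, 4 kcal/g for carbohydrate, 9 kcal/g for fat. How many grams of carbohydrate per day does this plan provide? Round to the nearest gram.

Protein = 1.5 × 85.5 = 128.25 g → 128.25 × 4 = 513 kcal.
Non-protein calories = 2099 − 513 = 1586 kcal.
Fat: 50% × 1586 = 793 kcal; carbohydrate: 793 kcal.
Carbohydrate: 793 kcal ÷ 4 kcal/g = 198.25 g.

198 g/day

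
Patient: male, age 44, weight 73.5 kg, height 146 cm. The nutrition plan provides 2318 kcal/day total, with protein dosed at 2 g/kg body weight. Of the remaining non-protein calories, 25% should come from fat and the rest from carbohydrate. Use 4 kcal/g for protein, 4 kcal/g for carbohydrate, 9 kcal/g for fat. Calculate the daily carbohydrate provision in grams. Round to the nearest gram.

Protein = 2 × 73.5 = 147 g → 147 × 4 = 588 kcal.
Non-protein calories = 2318 − 588 = 1730 kcal.
Fat: 25% × 1730 = 432.5 kcal; carbohydrate: 1297.5 kcal.
Carbohydrate: 1297.5 kcal ÷ 4 kcal/g = 324.375 g.

324 g/day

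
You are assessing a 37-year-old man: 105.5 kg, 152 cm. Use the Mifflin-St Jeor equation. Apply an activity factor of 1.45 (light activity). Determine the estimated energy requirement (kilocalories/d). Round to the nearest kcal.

2646 kilocalories/d

Mifflin-St Jeor (male): BMR = 10(105.5) + 6.25(152) − 5(37) + 5 = 1055 + 950 − 185 + 5 = 1825 kcal/day.
TEE = BMR × activity factor = 1825 × 1.45 = 2646.25 kcal/day.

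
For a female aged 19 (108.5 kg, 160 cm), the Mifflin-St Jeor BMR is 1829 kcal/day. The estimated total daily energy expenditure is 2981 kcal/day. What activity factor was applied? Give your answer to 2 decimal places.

1.63

Activity factor = TEE ÷ BMR = 2981 ÷ 1829 = 1.63.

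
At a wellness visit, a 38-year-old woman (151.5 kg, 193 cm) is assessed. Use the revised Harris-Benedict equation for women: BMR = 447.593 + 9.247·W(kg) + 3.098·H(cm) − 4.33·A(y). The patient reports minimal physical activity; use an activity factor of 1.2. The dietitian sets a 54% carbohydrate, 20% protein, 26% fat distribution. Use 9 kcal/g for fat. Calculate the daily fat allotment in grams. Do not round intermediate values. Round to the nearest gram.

79 g/day

Harris-Benedict: BMR = 447.593 + 9.247(151.5) + 3.098(193) − 4.33(38) = 2281.8875 kcal/day.
TEE = 2281.8875 × 1.2 = 2738.265 kcal/day.
Fat energy = 26% × 2738.265 = 711.9489 kcal.
Fat = 711.9489 ÷ 9 kcal/g = 79.1054 g.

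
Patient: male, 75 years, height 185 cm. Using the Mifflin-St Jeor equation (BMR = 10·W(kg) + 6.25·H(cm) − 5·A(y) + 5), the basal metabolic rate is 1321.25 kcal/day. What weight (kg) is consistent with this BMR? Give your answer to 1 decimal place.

1321.25 = 10·W + 6.25(185) − 5(75) + 5
10·W = 1321.25 − 786.25 = 535, so W = 53.5 kg.

53.5 kg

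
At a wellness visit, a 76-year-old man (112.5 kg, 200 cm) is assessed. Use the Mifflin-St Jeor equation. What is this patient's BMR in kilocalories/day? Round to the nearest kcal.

Mifflin-St Jeor (male): BMR = 10(112.5) + 6.25(200) − 5(76) + 5 = 1125 + 1250 − 380 + 5 = 2000 kcal/day.

2000 kilocalories/day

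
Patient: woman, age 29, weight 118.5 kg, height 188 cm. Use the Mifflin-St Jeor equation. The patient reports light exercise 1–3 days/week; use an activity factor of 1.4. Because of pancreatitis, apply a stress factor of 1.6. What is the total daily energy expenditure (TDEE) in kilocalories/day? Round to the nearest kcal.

Mifflin-St Jeor (female): BMR = 10(118.5) + 6.25(188) − 5(29) − 161 = 1185 + 1175 − 145 − 161 = 2054 kcal/day.
TEE = BMR × activity factor = 2054 × 1.4 = 2875.6 kcal/day.
Apply stress factor: 2875.6 × 1.6 = 4600.96 kcal/day.

4601 kilocalories/day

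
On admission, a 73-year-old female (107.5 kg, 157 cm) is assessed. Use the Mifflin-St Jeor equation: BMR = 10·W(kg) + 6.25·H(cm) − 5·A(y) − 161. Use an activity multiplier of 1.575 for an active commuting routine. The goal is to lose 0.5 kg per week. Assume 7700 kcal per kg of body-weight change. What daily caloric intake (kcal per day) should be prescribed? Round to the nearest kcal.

1860 kcal per day

Mifflin-St Jeor (female): BMR = 10(107.5) + 6.25(157) − 5(73) − 161 = 1075 + 981.25 − 365 − 161 = 1530.25 kcal/day.
TEE = 1530.25 × 1.575 = 2410.1438 kcal/day.
Required daily deficit = 0.5 × 7700 ÷ 7 = 550 kcal/day.
Target intake = 2410.1438 − 550 = 1860.1438 kcal/day.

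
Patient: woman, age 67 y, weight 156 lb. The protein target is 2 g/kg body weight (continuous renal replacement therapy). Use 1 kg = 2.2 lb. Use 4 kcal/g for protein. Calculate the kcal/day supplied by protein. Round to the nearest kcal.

567 kcal/day

Weight in kg = 156 ÷ 2.2 = 70.9091 kg.
Protein = 2 g/kg × 70.9091 kg = 141.8182 g/day.
Protein energy = 141.8182 g × 4 kcal/g = 567.2727 kcal/day.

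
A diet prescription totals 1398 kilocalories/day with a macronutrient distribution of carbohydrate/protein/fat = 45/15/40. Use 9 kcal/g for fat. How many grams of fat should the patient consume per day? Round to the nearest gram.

Fat energy = 40% × 1398 = 559.2 kcal.
At 9 kcal/g: 559.2 ÷ 9 = 62.1333 g.

62 g/day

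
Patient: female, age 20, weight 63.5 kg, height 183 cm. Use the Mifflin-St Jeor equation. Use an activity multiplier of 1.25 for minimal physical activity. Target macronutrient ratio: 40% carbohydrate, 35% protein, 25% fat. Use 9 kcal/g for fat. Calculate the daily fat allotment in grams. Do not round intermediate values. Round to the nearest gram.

53 g/day

Mifflin-St Jeor (female): BMR = 10(63.5) + 6.25(183) − 5(20) − 161 = 635 + 1143.75 − 100 − 161 = 1517.75 kcal/day.
TEE = 1517.75 × 1.25 = 1897.1875 kcal/day.
Fat energy = 25% × 1897.1875 = 474.2969 kcal.
Fat = 474.2969 ÷ 9 kcal/g = 52.6997 g.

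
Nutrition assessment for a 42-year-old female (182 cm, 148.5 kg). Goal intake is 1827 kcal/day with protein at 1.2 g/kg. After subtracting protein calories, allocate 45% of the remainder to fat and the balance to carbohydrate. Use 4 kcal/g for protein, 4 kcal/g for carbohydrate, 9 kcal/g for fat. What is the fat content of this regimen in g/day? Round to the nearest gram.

Protein = 1.2 × 148.5 = 178.2 g → 178.2 × 4 = 712.8 kcal.
Non-protein calories = 1827 − 712.8 = 1114.2 kcal.
Fat: 45% × 1114.2 = 501.39 kcal; carbohydrate: 612.81 kcal.
Fat: 501.39 kcal ÷ 9 kcal/g = 55.71 g.

56 g/day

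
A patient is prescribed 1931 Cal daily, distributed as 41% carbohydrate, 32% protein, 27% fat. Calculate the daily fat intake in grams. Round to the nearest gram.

58 g/day

Fat energy = 27% × 1931 = 521.37 kcal.
At 9 kcal/g: 521.37 ÷ 9 = 57.93 g.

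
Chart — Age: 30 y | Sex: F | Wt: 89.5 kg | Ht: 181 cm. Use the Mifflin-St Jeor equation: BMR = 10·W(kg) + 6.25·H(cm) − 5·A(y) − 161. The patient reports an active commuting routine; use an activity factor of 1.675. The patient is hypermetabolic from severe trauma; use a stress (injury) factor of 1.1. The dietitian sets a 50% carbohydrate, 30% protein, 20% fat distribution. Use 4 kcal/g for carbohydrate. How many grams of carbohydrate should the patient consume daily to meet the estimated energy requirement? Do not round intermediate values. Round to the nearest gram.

395 g/day

Mifflin-St Jeor (female): BMR = 10(89.5) + 6.25(181) − 5(30) − 161 = 895 + 1131.25 − 150 − 161 = 1715.25 kcal/day.
TEE = 1715.25 × 1.675 = 2873.0438 kcal/day.
With stress factor 1.1: 2873.0438 × 1.1 = 3160.3481 kcal/day.
Carbohydrate energy = 50% × 3160.3481 = 1580.1741 kcal.
Carbohydrate = 1580.1741 ÷ 4 kcal/g = 395.0435 g.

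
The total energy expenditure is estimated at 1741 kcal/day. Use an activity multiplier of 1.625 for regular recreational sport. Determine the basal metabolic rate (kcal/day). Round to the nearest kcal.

BMR = TEE ÷ activity factor = 1741 ÷ 1.625 = 1071.3846 kcal/day.

1071 kcal/day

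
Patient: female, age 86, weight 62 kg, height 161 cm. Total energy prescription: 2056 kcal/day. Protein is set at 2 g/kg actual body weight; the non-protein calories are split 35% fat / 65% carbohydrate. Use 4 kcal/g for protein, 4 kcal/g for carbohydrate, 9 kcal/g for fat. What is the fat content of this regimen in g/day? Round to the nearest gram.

61 g/day

Protein = 2 × 62 = 124 g → 124 × 4 = 496 kcal.
Non-protein calories = 2056 − 496 = 1560 kcal.
Fat: 35% × 1560 = 546 kcal; carbohydrate: 1014 kcal.
Fat: 546 kcal ÷ 9 kcal/g = 60.6667 g.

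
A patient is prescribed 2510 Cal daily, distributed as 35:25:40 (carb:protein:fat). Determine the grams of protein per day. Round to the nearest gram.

157 g/day

Protein energy = 25% × 2510 = 627.5 kcal.
At 4 kcal/g: 627.5 ÷ 4 = 156.875 g.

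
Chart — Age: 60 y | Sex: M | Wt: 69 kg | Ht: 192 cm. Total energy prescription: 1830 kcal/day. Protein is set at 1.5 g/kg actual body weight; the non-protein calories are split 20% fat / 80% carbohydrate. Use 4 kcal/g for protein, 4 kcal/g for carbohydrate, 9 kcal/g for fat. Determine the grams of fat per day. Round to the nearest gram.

Protein = 1.5 × 69 = 103.5 g → 103.5 × 4 = 414 kcal.
Non-protein calories = 1830 − 414 = 1416 kcal.
Fat: 20% × 1416 = 283.2 kcal; carbohydrate: 1132.8 kcal.
Fat: 283.2 kcal ÷ 9 kcal/g = 31.4667 g.

31 g/day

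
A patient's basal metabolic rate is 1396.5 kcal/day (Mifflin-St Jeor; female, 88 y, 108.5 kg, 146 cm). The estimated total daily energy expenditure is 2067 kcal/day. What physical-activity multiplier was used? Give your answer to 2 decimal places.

1.48

Activity factor = TEE ÷ BMR = 2067 ÷ 1396.5 = 1.48.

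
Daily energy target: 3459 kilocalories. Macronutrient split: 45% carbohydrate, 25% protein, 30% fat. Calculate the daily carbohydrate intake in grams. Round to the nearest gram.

Carbohydrate energy = 45% × 3459 = 1556.55 kcal.
At 4 kcal/g: 1556.55 ÷ 4 = 389.1375 g.

389 g/day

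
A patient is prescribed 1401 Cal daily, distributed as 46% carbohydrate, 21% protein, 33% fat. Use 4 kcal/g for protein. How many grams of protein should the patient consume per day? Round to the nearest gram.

74 g/day

Protein energy = 21% × 1401 = 294.21 kcal.
At 4 kcal/g: 294.21 ÷ 4 = 73.5525 g.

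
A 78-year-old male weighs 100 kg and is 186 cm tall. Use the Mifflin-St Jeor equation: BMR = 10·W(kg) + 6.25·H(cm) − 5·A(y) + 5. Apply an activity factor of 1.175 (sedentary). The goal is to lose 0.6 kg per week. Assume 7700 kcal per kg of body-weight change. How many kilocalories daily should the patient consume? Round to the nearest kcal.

Mifflin-St Jeor (male): BMR = 10(100) + 6.25(186) − 5(78) + 5 = 1000 + 1162.5 − 390 + 5 = 1777.5 kcal/day.
TEE = 1777.5 × 1.175 = 2088.5625 kcal/day.
Required daily deficit = 0.6 × 7700 ÷ 7 = 660 kcal/day.
Target intake = 2088.5625 − 660 = 1428.5625 kcal/day.

1429 kilocalories daily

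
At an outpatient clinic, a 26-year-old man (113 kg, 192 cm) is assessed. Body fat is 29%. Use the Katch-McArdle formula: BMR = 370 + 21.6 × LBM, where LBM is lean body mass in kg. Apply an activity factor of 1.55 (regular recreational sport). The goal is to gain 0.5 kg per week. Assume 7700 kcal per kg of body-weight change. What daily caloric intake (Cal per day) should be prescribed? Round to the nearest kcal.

3810 Cal per day

LBM = 113 × (1 − 0.29) = 80.23 kg. Katch-McArdle: BMR = 370 + 21.6 × 80.23 = 2102.968 kcal/day.
TEE = 2102.968 × 1.55 = 3259.6004 kcal/day.
Required daily surplus = 0.5 × 7700 ÷ 7 = 550 kcal/day.
Target intake = 3259.6004 + 550 = 3809.6004 kcal/day.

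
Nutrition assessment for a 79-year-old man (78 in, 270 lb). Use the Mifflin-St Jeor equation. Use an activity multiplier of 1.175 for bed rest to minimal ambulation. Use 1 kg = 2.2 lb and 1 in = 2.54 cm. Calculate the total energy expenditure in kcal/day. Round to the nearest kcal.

Convert to metric: weight = 270 ÷ 2.2 = 122.7273 kg; height = 78 × 2.54 = 198.12 cm.
Mifflin-St Jeor (male): BMR = 10(122.7273) + 6.25(198.12) − 5(79) + 5 = 1227.2727 + 1238.25 − 395 + 5 = 2075.5227 kcal/day.
TEE = BMR × activity factor = 2075.5227 × 1.175 = 2438.7392 kcal/day.

2439 kcal/day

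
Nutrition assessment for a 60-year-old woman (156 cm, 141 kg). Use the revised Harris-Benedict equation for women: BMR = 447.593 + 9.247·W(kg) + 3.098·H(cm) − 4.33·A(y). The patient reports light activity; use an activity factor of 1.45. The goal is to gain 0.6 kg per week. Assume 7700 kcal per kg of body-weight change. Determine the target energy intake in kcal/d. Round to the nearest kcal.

3524 kcal/d

Harris-Benedict: BMR = 447.593 + 9.247(141) + 3.098(156) − 4.33(60) = 1974.908 kcal/day.
TEE = 1974.908 × 1.45 = 2863.6166 kcal/day.
Required daily surplus = 0.6 × 7700 ÷ 7 = 660 kcal/day.
Target intake = 2863.6166 + 660 = 3523.6166 kcal/day.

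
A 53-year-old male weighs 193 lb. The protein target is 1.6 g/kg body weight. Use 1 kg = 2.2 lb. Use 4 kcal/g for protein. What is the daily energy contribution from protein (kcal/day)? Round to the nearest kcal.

Weight in kg = 193 ÷ 2.2 = 87.7273 kg.
Protein = 1.6 g/kg × 87.7273 kg = 140.3636 g/day.
Protein energy = 140.3636 g × 4 kcal/g = 561.4545 kcal/day.

561 kcal/day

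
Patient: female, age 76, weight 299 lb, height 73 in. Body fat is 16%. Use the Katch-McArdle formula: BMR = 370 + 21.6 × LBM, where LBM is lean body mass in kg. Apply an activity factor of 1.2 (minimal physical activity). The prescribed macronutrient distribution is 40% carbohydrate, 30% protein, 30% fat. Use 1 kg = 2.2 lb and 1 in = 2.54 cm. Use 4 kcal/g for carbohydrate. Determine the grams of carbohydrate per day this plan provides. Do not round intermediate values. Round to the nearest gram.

Convert to metric: weight = 299 ÷ 2.2 = 135.9091 kg; height = 73 × 2.54 = 185.42 cm.
LBM = 135.9091 × (1 − 0.16) = 114.1636 kg. Katch-McArdle: BMR = 370 + 21.6 × 114.1636 = 2835.9345 kcal/day.
TEE = 2835.9345 × 1.2 = 3403.1215 kcal/day.
Carbohydrate energy = 40% × 3403.1215 = 1361.2486 kcal.
Carbohydrate = 1361.2486 ÷ 4 kcal/g = 340.3121 g.

340 g/day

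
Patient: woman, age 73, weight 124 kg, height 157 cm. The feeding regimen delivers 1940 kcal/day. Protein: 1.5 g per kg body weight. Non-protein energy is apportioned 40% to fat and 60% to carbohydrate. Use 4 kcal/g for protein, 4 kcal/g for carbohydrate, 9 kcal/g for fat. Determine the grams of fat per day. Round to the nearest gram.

Protein = 1.5 × 124 = 186 g → 186 × 4 = 744 kcal.
Non-protein calories = 1940 − 744 = 1196 kcal.
Fat: 40% × 1196 = 478.4 kcal; carbohydrate: 717.6 kcal.
Fat: 478.4 kcal ÷ 9 kcal/g = 53.1556 g.

53 g/day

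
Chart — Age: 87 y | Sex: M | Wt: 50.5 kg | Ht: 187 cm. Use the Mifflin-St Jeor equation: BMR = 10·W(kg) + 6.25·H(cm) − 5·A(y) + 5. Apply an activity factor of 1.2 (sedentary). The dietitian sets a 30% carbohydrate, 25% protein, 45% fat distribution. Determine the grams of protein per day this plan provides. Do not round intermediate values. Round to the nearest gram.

Mifflin-St Jeor (male): BMR = 10(50.5) + 6.25(187) − 5(87) + 5 = 505 + 1168.75 − 435 + 5 = 1243.75 kcal/day.
TEE = 1243.75 × 1.2 = 1492.5 kcal/day.
Protein energy = 25% × 1492.5 = 373.125 kcal.
Protein = 373.125 ÷ 4 kcal/g = 93.2813 g.

93 g/day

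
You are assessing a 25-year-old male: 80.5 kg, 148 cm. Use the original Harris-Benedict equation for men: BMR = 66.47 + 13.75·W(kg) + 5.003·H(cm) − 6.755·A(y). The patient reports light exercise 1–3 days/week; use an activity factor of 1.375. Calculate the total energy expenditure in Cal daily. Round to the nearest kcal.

Harris-Benedict: BMR = 66.47 + 13.75(80.5) + 5.003(148) − 6.755(25) = 1744.914 kcal/day.
TEE = BMR × activity factor = 1744.914 × 1.375 = 2399.2568 kcal/day.

2399 Cal daily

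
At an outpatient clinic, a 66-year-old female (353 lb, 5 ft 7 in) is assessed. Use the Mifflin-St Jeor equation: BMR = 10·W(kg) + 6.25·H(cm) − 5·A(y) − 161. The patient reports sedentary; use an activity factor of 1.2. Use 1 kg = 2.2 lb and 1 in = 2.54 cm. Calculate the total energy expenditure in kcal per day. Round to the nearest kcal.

2613 kcal per day

Convert to metric: weight = 353 ÷ 2.2 = 160.4545 kg; height = (5×12 + 7) × 2.54 = 67 × 2.54 = 170.18 cm.
Mifflin-St Jeor (female): BMR = 10(160.4545) + 6.25(170.18) − 5(66) − 161 = 1604.5455 + 1063.625 − 330 − 161 = 2177.1705 kcal/day.
TEE = BMR × activity factor = 2177.1705 × 1.2 = 2612.6045 kcal/day.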